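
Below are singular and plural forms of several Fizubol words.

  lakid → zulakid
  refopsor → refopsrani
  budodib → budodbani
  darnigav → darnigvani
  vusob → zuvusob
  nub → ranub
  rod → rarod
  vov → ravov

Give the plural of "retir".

zuretir

rod and lakid both end in -d yet inflect differently (rarod, zulakid), so the final letter is not what conditions the rule; the number of vowels is.
"retir" has 2 vowels. The stems with 2 vowels (lakid → zulakid, vusob → zuvusob) add the prefix zu-.
So retir → zuretir.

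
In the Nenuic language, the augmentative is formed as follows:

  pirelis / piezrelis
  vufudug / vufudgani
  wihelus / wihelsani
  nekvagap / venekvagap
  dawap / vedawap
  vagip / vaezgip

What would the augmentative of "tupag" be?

vetupag

wihelus and pirelis both end in -s yet inflect differently (wihelsani, piezrelis), so the final letter is not what conditions the rule; the last vowel is.
"tupag" has last vowel 'a'. The stems whose last vowel is 'a' (nekvagap → venekvagap, dawap → vedawap) add the prefix ve-.
So tupag → vetupag.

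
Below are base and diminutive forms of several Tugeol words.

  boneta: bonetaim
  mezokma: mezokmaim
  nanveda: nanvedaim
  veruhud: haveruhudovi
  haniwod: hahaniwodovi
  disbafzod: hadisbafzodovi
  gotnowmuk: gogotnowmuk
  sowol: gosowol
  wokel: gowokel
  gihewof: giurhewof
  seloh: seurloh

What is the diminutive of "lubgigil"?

golubgigil

veruhud and gotnowmuk both have last vowel 'u' yet inflect differently (haveruhudovi, gogotnowmuk), so the last vowel is not what conditions the rule; the final letter is.
"lubgigil" ends in -l. The stems ending in -l (sowol → gosowol, wokel → gowokel) add the prefix go-.
So lubgigil → golubgigil.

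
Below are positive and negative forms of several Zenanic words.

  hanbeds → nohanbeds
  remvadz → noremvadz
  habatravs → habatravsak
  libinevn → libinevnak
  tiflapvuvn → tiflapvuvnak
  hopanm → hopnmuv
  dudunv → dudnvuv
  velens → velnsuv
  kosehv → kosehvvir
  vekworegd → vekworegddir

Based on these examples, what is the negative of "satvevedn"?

nosatvevedn

"satvevedn" has second-to-last letter 'd'. The stems whose second-to-last letter is 'd' (hanbeds → nohanbeds, remvadz → noremvadz) add the prefix no-.
The other patterns: stems whose second-to-last letter is 'v' add -ak; stems whose second-to-last letter is 'n' delete the last vowel and add -uv; stems whose second-to-last letter is 'g' or 'h' double the final consonant and add -ir.
So satvevedn → nosatvevedn.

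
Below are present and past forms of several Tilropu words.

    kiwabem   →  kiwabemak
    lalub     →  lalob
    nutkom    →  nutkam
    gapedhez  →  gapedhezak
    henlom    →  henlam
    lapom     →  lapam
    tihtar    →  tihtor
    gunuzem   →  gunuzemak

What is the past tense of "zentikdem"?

"zentikdem" has last vowel 'e'. The stems whose last vowel is 'e' (gunuzem → gunuzemak, gapedhez → gapedhezak, kiwabem → kiwabemak) add -ak.
So zentikdem → zentikdemak.

zentikdemak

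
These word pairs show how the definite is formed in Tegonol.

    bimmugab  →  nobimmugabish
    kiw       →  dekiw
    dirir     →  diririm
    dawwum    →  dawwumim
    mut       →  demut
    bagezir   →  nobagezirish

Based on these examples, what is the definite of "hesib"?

dirir and bagezir both end in -r yet inflect differently (diririm, nobagezirish), so the final letter is not what conditions the rule; the number of vowels is.
"hesib" has 2 vowels. The stems with 2 vowels (dirir → diririm, dawwum → dawwumim) add -im.
The other patterns: stems with 1 vowel add the prefix de-; stems with 3 vowels add no- … -ish around the stem.
So hesib → hesibim.

hesibim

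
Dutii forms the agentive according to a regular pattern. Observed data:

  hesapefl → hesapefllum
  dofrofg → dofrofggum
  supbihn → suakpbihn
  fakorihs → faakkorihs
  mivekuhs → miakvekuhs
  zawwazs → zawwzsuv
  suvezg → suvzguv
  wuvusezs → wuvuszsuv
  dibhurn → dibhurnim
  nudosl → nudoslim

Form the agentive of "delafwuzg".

fakorihs and zawwazs both end in -s yet inflect differently (faakkorihs, zawwzsuv), so the final letter is not what conditions the rule; the second-to-last letter is.
"delafwuzg" has second-to-last letter 'z'. The stems whose second-to-last letter is 'z' (zawwazs → zawwzsuv, suvezg → suvzguv, wuvusezs → wuvuszsuv) delete the last vowel and add -uv.
The other patterns: stems whose second-to-last letter is 'f' double the final consonant and add -um; stems whose second-to-last letter is 'h' insert -ak- after the first vowel; stems whose second-to-last letter is 'r' or 's' add -im.
So delafwuzg → delafwzguv.

delafwzguv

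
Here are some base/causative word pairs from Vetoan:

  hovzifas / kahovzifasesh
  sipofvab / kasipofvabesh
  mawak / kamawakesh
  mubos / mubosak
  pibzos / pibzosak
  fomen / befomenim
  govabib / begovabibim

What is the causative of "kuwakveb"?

hovzifas and mubos both end in -s yet inflect differently (kahovzifasesh, mubosak), so the final letter is not what conditions the rule; the last vowel is.
"kuwakveb" has last vowel 'e'. The one such stem in the data (fomen → befomenim) adds be- … -im around the stem, so the same rule applies.
So kuwakveb → bekuwakvebim.

bekuwakvebim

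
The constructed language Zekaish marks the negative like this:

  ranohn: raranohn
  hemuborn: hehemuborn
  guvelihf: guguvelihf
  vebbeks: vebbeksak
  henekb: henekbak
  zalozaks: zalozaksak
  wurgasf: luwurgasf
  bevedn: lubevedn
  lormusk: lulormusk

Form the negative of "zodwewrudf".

luzodwewrudf

guvelihf and wurgasf both end in -f yet inflect differently (guguvelihf, luwurgasf), so the final letter is not what conditions the rule; the second-to-last letter is.
"zodwewrudf" has second-to-last letter 'd'. The one such stem in the data (bevedn → lubevedn) adds the prefix lu-, so the same rule applies.
The other patterns: stems whose second-to-last letter is 'h' or 'r' repeat the first consonant+vowel as a prefix; stems whose second-to-last letter is 'k' add -ak.
So zodwewrudf → luzodwewrudf.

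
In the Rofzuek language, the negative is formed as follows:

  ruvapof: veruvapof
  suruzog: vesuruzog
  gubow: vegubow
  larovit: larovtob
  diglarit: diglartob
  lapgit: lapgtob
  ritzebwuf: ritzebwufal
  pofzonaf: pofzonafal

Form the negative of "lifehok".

"lifehok" has last vowel 'o'. The stems whose last vowel is 'o' (ruvapof → veruvapof, suruzog → vesuruzog, gubow → vegubow) add the prefix ve-.
So lifehok → velifehok.

velifehok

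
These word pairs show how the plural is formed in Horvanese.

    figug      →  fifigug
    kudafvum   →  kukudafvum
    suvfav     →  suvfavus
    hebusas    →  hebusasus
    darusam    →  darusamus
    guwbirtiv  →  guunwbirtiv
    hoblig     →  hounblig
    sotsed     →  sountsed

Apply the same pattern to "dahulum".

kudafvum and darusam both end in -m yet inflect differently (kukudafvum, darusamus), so the final letter is not what conditions the rule; the last vowel is.
"dahulum" has last vowel 'u'. The stems whose last vowel is 'u' (figug → fifigug, kudafvum → kukudafvum) repeat the first consonant+vowel as a prefix.
The other patterns: stems whose last vowel is 'a' add -us; stems whose last vowel is 'e' or 'i' insert -un- after the first vowel.
So dahulum → dadahulum.

dadahulum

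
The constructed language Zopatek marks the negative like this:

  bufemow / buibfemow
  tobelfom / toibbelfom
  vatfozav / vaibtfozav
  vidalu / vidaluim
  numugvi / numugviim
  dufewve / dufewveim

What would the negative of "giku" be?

gikuim

vatfozav and vidalu both begin with v- yet inflect differently (vaibtfozav, vidaluim), so the first letter is not what conditions the rule; whether the stem ends in a vowel or a consonant is.
"giku" ends in a vowel. The stems ending in a vowel (vidalu → vidaluim, numugvi → numugviim, dufewve → dufewveim) add -im.
The other pattern: stems ending in a consonant insert -ib- after the first vowel.
So giku → gikuim.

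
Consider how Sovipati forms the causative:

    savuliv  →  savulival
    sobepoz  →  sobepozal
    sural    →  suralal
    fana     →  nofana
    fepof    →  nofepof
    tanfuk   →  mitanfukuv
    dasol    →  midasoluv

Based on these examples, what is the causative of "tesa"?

sural and dasol both end in -l yet inflect differently (suralal, midasoluv), so the final letter is not what conditions the rule; the first letter is.
"tesa" begins with t-. The one such stem in the data (tanfuk → mitanfukuv) adds mi- … -uv around the stem, so the same rule applies.
The other patterns: stems beginning with s- add -al; stems beginning with f- add the prefix no-.
So tesa → mitesauv.

mitesauv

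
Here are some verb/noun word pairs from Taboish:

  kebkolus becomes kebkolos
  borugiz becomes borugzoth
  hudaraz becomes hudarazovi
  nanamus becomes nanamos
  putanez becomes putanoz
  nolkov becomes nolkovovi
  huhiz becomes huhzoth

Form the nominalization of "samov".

putanez and borugiz both end in -z yet inflect differently (putanoz, borugzoth), so the final letter is not what conditions the rule; the last vowel is.
"samov" has last vowel 'o'. The one such stem in the data (nolkov → nolkovovi) adds -ovi, so the same rule applies.
The other patterns: stems whose last vowel is 'e' or 'u' change the last vowel to 'o'; stems whose last vowel is 'i' delete the last vowel and add -oth.
So samov → samovovi.

samovovi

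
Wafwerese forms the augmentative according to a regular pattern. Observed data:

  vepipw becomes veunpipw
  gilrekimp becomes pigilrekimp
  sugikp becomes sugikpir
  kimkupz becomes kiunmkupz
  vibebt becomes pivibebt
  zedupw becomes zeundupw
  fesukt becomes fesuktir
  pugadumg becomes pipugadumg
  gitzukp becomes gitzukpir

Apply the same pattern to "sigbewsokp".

"sigbewsokp" has second-to-last letter 'k'. The stems whose second-to-last letter is 'k' (sugikp → sugikpir, gitzukp → gitzukpir, fesukt → fesuktir) add -ir.
The other patterns: stems whose second-to-last letter is 'p' insert -un- after the first vowel; stems whose second-to-last letter is 'b' or 'm' add the prefix pi-.
So sigbewsokp → sigbewsokpir.

sigbewsokpir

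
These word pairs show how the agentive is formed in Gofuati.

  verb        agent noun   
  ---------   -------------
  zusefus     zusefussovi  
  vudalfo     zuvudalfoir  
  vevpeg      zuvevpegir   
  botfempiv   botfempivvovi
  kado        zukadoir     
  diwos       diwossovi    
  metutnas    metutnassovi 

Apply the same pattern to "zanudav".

vudalfo and diwos both have last vowel 'o' yet inflect differently (zuvudalfoir, diwossovi), so the last vowel is not what conditions the rule; the final letter is.
"zanudav" ends in -v. The one such stem in the data (botfempiv → botfempivvovi) doubles the final consonant and adds -ovi (as do zusefus, diwos), so the same rule applies.
The other pattern: stems ending in -g or -o add zu- … -ir around the stem.
So zanudav → zanudavvovi.

zanudavvovi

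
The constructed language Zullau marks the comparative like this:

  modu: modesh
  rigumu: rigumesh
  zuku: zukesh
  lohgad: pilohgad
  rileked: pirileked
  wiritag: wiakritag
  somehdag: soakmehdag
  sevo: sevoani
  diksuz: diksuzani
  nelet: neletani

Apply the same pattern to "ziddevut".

ziddevutani

lohgad and wiritag both have last vowel 'a' yet inflect differently (pilohgad, wiakritag), so the last vowel is not what conditions the rule; the final letter is.
"ziddevut" ends in -t. The one such stem in the data (nelet → neletani) adds -ani, so the same rule applies.
So ziddevut → ziddevutani.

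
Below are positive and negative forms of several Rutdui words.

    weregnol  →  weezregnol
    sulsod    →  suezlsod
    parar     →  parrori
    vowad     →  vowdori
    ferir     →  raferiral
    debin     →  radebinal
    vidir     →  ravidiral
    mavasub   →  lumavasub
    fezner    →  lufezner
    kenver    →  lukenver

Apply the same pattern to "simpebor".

siezmpebor

sulsod and vowad both end in -d yet inflect differently (suezlsod, vowdori), so the final letter is not what conditions the rule; the last vowel is.
"simpebor" has last vowel 'o'. The stems whose last vowel is 'o' (weregnol → weezregnol, sulsod → suezlsod) insert -ez- after the first vowel.
The other patterns: stems whose last vowel is 'a' delete the last vowel and add -ori; stems whose last vowel is 'i' add ra- … -al around the stem; stems whose last vowel is 'e' or 'u' add the prefix lu-.
So simpebor → siezmpebor.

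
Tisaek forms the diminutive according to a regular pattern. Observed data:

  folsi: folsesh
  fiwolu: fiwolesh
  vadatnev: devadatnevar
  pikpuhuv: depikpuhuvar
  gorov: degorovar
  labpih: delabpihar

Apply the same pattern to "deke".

dekesh

fiwolu and pikpuhuv both have last vowel 'u' yet inflect differently (fiwolesh, depikpuhuvar), so the last vowel is not what conditions the rule; whether the stem ends in a vowel or a consonant is.
"deke" ends in a vowel. The stems ending in a vowel (folsi → folsesh, fiwolu → fiwolesh) drop the final letter and add -esh.
So deke → dekesh.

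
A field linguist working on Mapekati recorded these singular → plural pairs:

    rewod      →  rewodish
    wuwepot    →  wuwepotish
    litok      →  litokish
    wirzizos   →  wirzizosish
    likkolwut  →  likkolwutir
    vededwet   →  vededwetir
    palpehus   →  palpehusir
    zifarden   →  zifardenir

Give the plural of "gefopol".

wuwepot and likkolwut both end in -t yet inflect differently (wuwepotish, likkolwutir), so the final letter is not what conditions the rule; the last vowel is.
"gefopol" has last vowel 'o'. The stems whose last vowel is 'o' (rewod → rewodish, wuwepot → wuwepotish, litok → litokish) add -ish.
The other pattern: stems whose last vowel is 'e' or 'u' add -ir.
So gefopol → gefopolish.

gefopolish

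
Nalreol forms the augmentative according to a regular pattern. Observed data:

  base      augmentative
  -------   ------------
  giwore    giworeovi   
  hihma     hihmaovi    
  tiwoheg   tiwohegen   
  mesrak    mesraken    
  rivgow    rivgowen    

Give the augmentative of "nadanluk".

nadanluken

giwore and tiwoheg both have last vowel 'e' yet inflect differently (giworeovi, tiwohegen), so the last vowel is not what conditions the rule; whether the stem ends in a vowel or a consonant is.
"nadanluk" ends in a consonant. The stems ending in a consonant (tiwoheg → tiwohegen, mesrak → mesraken, rivgow → rivgowen) add -en.
So nadanluk → nadanluken.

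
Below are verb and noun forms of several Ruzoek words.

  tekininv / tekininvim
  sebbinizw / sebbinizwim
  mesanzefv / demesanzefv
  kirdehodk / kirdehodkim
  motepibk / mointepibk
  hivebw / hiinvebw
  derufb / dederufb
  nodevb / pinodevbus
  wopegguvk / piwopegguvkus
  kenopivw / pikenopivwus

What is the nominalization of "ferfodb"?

"ferfodb" has second-to-last letter 'd'. The one such stem in the data (kirdehodk → kirdehodkim) adds -im, so the same rule applies.
The other patterns: stems whose second-to-last letter is 'f' add the prefix de-; stems whose second-to-last letter is 'b' insert -in- after the first vowel; stems whose second-to-last letter is 'v' add pi- … -us around the stem.
So ferfodb → ferfodbim.

ferfodbim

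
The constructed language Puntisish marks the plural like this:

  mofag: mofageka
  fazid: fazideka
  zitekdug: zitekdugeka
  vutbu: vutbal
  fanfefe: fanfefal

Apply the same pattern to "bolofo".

bolofal

zitekdug and vutbu both have last vowel 'u' yet inflect differently (zitekdugeka, vutbal), so the last vowel is not what conditions the rule; whether the stem ends in a vowel or a consonant is.
"bolofo" ends in a vowel. The stems ending in a vowel (vutbu → vutbal, fanfefe → fanfefal) drop the final letter and add -al.
The other pattern: stems ending in a consonant add -eka.
So bolofo → bolofal.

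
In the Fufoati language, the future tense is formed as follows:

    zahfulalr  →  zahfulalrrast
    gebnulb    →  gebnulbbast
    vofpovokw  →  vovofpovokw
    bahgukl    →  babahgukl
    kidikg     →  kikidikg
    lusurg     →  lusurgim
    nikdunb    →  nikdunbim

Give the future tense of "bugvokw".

bubugvokw

"bugvokw" has second-to-last letter 'k'. The stems whose second-to-last letter is 'k' (vofpovokw → vovofpovokw, bahgukl → babahgukl, kidikg → kikidikg) repeat the first consonant+vowel as a prefix.
So bugvokw → bubugvokw.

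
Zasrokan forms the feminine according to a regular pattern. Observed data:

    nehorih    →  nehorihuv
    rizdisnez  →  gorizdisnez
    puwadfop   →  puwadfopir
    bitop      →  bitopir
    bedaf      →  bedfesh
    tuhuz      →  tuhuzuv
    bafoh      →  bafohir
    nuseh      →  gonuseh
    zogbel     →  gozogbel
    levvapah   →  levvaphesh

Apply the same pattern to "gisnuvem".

"gisnuvem" has last vowel 'e'. The stems whose last vowel is 'e' (zogbel → gozogbel, nuseh → gonuseh, rizdisnez → gorizdisnez) add the prefix go-.
The other patterns: stems whose last vowel is 'a' delete the last vowel and add -esh; stems whose last vowel is 'i' or 'u' add -uv; stems whose last vowel is 'o' add -ir.
So gisnuvem → gogisnuvem.

gogisnuvem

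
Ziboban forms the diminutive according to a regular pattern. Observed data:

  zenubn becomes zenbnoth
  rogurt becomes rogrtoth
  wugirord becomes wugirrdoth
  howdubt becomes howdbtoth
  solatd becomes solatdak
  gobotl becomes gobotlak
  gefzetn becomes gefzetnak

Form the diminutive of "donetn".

gefzetn and zenubn both end in -n yet inflect differently (gefzetnak, zenbnoth), so the final letter is not what conditions the rule; the second-to-last letter is.
"donetn" has second-to-last letter 't'. The stems whose second-to-last letter is 't' (gobotl → gobotlak, solatd → solatdak, gefzetn → gefzetnak) add -ak.
The other pattern: stems whose second-to-last letter is 'b' or 'r' delete the last vowel and add -oth.
So donetn → donetnak.

donetnak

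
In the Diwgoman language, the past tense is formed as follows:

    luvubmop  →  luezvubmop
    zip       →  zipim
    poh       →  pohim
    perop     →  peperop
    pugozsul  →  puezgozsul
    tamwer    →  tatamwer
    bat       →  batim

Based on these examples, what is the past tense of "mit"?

mitim

zip and perop both end in -p yet inflect differently (zipim, peperop), so the final letter is not what conditions the rule; the number of vowels is.
"mit" has 1 vowel. The stems with 1 vowel (poh → pohim, zip → zipim, bat → batim) add -im.
The other patterns: stems with 2 vowels repeat the first consonant+vowel as a prefix; stems with 3 vowels insert -ez- after the first vowel.
So mit → mitim.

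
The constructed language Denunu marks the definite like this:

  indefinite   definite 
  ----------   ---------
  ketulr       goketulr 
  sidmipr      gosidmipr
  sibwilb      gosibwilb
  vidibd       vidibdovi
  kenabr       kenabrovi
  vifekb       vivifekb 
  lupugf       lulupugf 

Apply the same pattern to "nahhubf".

ketulr and kenabr both end in -r yet inflect differently (goketulr, kenabrovi), so the final letter is not what conditions the rule; the second-to-last letter is.
"nahhubf" has second-to-last letter 'b'. The stems whose second-to-last letter is 'b' (vidibd → vidibdovi, kenabr → kenabrovi) add -ovi.
So nahhubf → nahhubfovi.

nahhubfovi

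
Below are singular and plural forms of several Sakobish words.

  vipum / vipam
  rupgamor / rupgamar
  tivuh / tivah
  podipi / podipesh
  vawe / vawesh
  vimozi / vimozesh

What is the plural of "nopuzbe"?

nopuzbesh

vipum and vawe both begin with v- yet inflect differently (vipam, vawesh), so the first letter is not what conditions the rule; whether the stem ends in a vowel or a consonant is.
"nopuzbe" ends in a vowel. The stems ending in a vowel (podipi → podipesh, vawe → vawesh, vimozi → vimozesh) drop the final letter and add -esh.
So nopuzbe → nopuzbesh.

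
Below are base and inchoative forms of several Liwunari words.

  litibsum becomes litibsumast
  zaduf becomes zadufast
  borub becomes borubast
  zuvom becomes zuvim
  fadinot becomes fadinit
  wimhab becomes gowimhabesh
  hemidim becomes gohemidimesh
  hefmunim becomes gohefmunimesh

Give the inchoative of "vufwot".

litibsum and zuvom both end in -m yet inflect differently (litibsumast, zuvim), so the final letter is not what conditions the rule; the last vowel is.
"vufwot" has last vowel 'o'. The stems whose last vowel is 'o' (zuvom → zuvim, fadinot → fadinit) change the last vowel to 'i'.
So vufwot → vufwit.

vufwit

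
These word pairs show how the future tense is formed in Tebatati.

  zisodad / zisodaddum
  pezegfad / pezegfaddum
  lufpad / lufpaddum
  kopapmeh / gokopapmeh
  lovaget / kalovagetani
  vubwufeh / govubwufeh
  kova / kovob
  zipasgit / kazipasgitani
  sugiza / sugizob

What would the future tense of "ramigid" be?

sugiza and pezegfad both have last vowel 'a' yet inflect differently (sugizob, pezegfaddum), so the last vowel is not what conditions the rule; the final letter is.
"ramigid" ends in -d. The stems ending in -d (pezegfad → pezegfaddum, lufpad → lufpaddum, zisodad → zisodaddum) double the final consonant and add -um.
The other patterns: stems ending in -a drop the final letter and add -ob; stems ending in -t add ka- … -ani around the stem; stems ending in -h add the prefix go-.
So ramigid → ramigiddum.

ramigiddum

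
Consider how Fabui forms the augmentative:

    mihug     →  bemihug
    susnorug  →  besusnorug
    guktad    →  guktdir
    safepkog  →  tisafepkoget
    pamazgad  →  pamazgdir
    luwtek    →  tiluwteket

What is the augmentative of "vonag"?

vongir

"vonag" has last vowel 'a'. The stems whose last vowel is 'a' (guktad → guktdir, pamazgad → pamazgdir) delete the last vowel and add -ir.
So vonag → vongir.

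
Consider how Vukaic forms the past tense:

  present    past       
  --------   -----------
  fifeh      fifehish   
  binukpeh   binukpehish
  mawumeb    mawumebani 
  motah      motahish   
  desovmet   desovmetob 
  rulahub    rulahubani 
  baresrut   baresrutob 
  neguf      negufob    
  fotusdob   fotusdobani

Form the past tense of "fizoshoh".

fizoshohish

fifeh and mawumeb both have last vowel 'e' yet inflect differently (fifehish, mawumebani), so the last vowel is not what conditions the rule; the final letter is.
"fizoshoh" ends in -h. The stems ending in -h (motah → motahish, fifeh → fifehish, binukpeh → binukpehish) add -ish.
The other patterns: stems ending in -b add -ani; stems ending in -f or -t add -ob.
So fizoshoh → fizoshohish.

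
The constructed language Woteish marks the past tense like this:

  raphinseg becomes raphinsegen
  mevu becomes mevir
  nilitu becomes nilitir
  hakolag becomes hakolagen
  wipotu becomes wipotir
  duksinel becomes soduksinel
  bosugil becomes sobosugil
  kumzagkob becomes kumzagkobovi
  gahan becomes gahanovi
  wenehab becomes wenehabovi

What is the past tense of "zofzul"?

duksinel and raphinseg both have last vowel 'e' yet inflect differently (soduksinel, raphinsegen), so the last vowel is not what conditions the rule; the final letter is.
"zofzul" ends in -l. The stems ending in -l (duksinel → soduksinel, bosugil → sobosugil) add the prefix so-.
The other patterns: stems ending in -g add -en; stems ending in -u drop the final letter and add -ir; stems ending in -b or -n add -ovi.
So zofzul → sozofzul.

sozofzul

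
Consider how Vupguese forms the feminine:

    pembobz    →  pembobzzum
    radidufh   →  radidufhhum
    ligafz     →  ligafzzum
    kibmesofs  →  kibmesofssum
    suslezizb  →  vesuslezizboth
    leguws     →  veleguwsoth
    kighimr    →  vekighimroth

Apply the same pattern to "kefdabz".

kibmesofs and leguws both end in -s yet inflect differently (kibmesofssum, veleguwsoth), so the final letter is not what conditions the rule; the second-to-last letter is.
"kefdabz" has second-to-last letter 'b'. The one such stem in the data (pembobz → pembobzzum) doubles the final consonant and adds -um (as do radidufh, ligafz), so the same rule applies.
The other pattern: stems whose second-to-last letter is 'm', 'w' or 'z' add ve- … -oth around the stem.
So kefdabz → kefdabzzum.

kefdabzzum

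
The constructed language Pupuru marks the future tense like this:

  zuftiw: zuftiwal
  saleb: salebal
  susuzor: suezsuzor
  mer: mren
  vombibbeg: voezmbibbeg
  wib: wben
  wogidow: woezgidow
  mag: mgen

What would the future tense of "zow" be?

zwen

wib and saleb both end in -b yet inflect differently (wben, salebal), so the final letter is not what conditions the rule; the number of vowels is.
"zow" has 1 vowel. The stems with 1 vowel (mer → mren, wib → wben, mag → mgen) delete the last vowel and add -en.
So zow → zwen.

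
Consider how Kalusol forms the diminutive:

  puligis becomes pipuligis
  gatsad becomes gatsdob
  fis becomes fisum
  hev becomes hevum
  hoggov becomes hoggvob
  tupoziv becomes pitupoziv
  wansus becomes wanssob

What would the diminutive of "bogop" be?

fis and wansus both end in -s yet inflect differently (fisum, wanssob), so the final letter is not what conditions the rule; the number of vowels is.
"bogop" has 2 vowels. The stems with 2 vowels (gatsad → gatsdob, wansus → wanssob, hoggov → hoggvob) delete the last vowel and add -ob.
The other patterns: stems with 1 vowel add -um; stems with 3 vowels add the prefix pi-.
So bogop → bogpob.

bogpob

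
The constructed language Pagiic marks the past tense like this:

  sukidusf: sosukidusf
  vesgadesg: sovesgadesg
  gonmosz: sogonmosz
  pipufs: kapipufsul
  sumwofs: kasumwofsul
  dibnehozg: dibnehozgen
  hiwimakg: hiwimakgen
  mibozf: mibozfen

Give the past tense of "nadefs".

"nadefs" has second-to-last letter 'f'. The stems whose second-to-last letter is 'f' (pipufs → kapipufsul, sumwofs → kasumwofsul) add ka- … -ul around the stem.
The other patterns: stems whose second-to-last letter is 's' add the prefix so-; stems whose second-to-last letter is 'k' or 'z' add -en.
So nadefs → kanadefsul.

kanadefsul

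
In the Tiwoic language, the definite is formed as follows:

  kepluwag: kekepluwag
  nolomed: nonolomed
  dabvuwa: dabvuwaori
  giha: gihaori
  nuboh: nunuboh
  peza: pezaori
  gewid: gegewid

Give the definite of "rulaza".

peza and kepluwag both have last vowel 'a' yet inflect differently (pezaori, kekepluwag), so the last vowel is not what conditions the rule; the final letter is.
"rulaza" ends in -a. The stems ending in -a (peza → pezaori, dabvuwa → dabvuwaori, giha → gihaori) add -ori.
The other pattern: stems ending in -d, -g or -h repeat the first consonant+vowel as a prefix.
So rulaza → rulazaori.

rulazaori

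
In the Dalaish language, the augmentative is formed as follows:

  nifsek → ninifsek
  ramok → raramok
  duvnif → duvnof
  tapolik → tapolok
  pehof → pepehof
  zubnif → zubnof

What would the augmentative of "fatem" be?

fafatem

tapolik and ramok both end in -k yet inflect differently (tapolok, raramok), so the final letter is not what conditions the rule; the last vowel is.
"fatem" has last vowel 'e'. The one such stem in the data (nifsek → ninifsek) repeats the first consonant+vowel as a prefix (as do ramok, pehof), so the same rule applies.
The other pattern: stems whose last vowel is 'i' change the last vowel to 'o'.
So fatem → fafatem.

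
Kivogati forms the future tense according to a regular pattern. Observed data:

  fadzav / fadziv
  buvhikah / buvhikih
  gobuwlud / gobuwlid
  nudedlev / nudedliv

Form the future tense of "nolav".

Every pair shown (fadzav → fadziv, buvhikah → buvhikih, gobuwlud → gobuwlid, …) follows the same rule: change the last vowel to 'i'.
So nolav → noliv.

noliv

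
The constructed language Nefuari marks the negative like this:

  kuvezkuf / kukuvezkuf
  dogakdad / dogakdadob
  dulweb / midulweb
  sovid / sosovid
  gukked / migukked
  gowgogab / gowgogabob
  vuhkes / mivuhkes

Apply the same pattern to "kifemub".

gukked and dogakdad both end in -d yet inflect differently (migukked, dogakdadob), so the final letter is not what conditions the rule; the last vowel is.
"kifemub" has last vowel 'u'. The one such stem in the data (kuvezkuf → kukuvezkuf) repeats the first consonant+vowel as a prefix (as does sovid), so the same rule applies.
So kifemub → kikifemub.

kikifemub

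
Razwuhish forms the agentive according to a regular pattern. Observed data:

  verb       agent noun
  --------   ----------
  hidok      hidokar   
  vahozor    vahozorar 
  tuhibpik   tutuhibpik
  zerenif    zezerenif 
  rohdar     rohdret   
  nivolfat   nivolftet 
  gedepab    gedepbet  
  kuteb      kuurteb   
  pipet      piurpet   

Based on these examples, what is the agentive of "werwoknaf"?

werwoknfet

"werwoknaf" has last vowel 'a'. The stems whose last vowel is 'a' (rohdar → rohdret, nivolfat → nivolftet, gedepab → gedepbet) delete the last vowel and add -et.
The other patterns: stems whose last vowel is 'o' add -ar; stems whose last vowel is 'i' repeat the first consonant+vowel as a prefix; stems whose last vowel is 'e' insert -ur- after the first vowel.
So werwoknaf → werwoknfet.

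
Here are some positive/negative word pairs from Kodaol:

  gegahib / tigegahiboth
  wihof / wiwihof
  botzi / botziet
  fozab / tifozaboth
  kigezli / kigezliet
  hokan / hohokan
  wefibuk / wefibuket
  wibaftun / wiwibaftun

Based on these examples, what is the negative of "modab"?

timodaboth

hokan and fozab both have last vowel 'a' yet inflect differently (hohokan, tifozaboth), so the last vowel is not what conditions the rule; the final letter is.
"modab" ends in -b. The stems ending in -b (fozab → tifozaboth, gegahib → tigegahiboth) add ti- … -oth around the stem.
So modab → timodaboth.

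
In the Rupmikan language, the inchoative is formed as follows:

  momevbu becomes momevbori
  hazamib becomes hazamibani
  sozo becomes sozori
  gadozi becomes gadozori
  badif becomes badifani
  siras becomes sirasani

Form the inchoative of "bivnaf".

bivnafani

gadozi and hazamib both have last vowel 'i' yet inflect differently (gadozori, hazamibani), so the last vowel is not what conditions the rule; whether the stem ends in a vowel or a consonant is.
"bivnaf" ends in a consonant. The stems ending in a consonant (hazamib → hazamibani, siras → sirasani, badif → badifani) add -ani.
So bivnaf → bivnafani.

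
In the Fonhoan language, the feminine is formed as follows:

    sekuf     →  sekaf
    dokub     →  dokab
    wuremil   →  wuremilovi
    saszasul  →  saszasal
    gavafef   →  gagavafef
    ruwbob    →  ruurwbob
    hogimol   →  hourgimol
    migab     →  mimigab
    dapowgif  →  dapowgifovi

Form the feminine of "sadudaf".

sasadudaf

"sadudaf" has last vowel 'a'. The one such stem in the data (migab → mimigab) repeats the first consonant+vowel as a prefix (as does gavafef), so the same rule applies.
So sadudaf → sasadudaf.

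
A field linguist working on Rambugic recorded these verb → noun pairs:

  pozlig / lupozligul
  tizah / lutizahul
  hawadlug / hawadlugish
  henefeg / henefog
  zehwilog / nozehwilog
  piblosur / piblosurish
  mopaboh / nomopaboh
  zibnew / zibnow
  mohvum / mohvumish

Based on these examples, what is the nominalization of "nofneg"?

zehwilog and hawadlug both end in -g yet inflect differently (nozehwilog, hawadlugish), so the final letter is not what conditions the rule; the last vowel is.
"nofneg" has last vowel 'e'. The stems whose last vowel is 'e' (zibnew → zibnow, henefeg → henefog) change the last vowel to 'o'.
So nofneg → nofnog.

nofnog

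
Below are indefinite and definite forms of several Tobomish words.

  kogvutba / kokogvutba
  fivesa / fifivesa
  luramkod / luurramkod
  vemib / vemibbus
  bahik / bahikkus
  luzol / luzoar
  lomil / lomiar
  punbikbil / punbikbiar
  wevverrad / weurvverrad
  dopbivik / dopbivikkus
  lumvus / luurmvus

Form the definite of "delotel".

delotear

punbikbil and dopbivik both have last vowel 'i' yet inflect differently (punbikbiar, dopbivikkus), so the last vowel is not what conditions the rule; the final letter is.
"delotel" ends in -l. The stems ending in -l (punbikbil → punbikbiar, luzol → luzoar, lomil → lomiar) drop the final letter and add -ar.
So delotel → delotear.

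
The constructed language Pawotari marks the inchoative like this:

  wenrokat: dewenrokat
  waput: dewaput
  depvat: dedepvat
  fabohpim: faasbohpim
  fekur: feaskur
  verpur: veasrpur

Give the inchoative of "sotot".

waput and fekur both have last vowel 'u' yet inflect differently (dewaput, feaskur), so the last vowel is not what conditions the rule; the final letter is.
"sotot" ends in -t. The stems ending in -t (wenrokat → dewenrokat, waput → dewaput, depvat → dedepvat) add the prefix de-.
So sotot → desotot.

desotot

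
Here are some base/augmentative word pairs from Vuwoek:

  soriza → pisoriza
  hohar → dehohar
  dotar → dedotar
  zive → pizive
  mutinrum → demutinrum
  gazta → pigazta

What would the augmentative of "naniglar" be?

"naniglar" ends in a consonant. The stems ending in a consonant (hohar → dehohar, mutinrum → demutinrum, dotar → dedotar) add the prefix de-.
The other pattern: stems ending in a vowel add the prefix pi-.
So naniglar → denaniglar.

denaniglar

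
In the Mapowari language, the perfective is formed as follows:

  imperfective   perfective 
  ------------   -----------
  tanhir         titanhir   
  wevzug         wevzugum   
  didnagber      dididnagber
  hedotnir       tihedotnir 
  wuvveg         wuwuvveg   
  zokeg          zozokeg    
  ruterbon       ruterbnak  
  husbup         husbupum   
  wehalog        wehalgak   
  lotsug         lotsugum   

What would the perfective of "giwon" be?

giwnak

hedotnir and didnagber both end in -r yet inflect differently (tihedotnir, dididnagber), so the final letter is not what conditions the rule; the last vowel is.
"giwon" has last vowel 'o'. The stems whose last vowel is 'o' (ruterbon → ruterbnak, wehalog → wehalgak) delete the last vowel and add -ak.
So giwon → giwnak.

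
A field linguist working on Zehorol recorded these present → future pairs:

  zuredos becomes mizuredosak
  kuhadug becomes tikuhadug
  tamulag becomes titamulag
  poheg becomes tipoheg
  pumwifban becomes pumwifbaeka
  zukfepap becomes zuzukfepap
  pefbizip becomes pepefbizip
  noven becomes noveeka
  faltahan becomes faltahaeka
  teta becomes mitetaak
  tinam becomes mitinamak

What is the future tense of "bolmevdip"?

bobolmevdip

poheg and noven both have last vowel 'e' yet inflect differently (tipoheg, noveeka), so the last vowel is not what conditions the rule; the final letter is.
"bolmevdip" ends in -p. The stems ending in -p (zukfepap → zuzukfepap, pefbizip → pepefbizip) repeat the first consonant+vowel as a prefix.
So bolmevdip → bobolmevdip.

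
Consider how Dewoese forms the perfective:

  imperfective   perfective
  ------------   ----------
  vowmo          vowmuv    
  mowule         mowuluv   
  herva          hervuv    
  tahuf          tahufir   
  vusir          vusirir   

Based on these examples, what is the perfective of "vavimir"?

vowmo and vusir both begin with v- yet inflect differently (vowmuv, vusirir), so the first letter is not what conditions the rule; whether the stem ends in a vowel or a consonant is.
"vavimir" ends in a consonant. The stems ending in a consonant (tahuf → tahufir, vusir → vusirir) add -ir.
The other pattern: stems ending in a vowel drop the final letter and add -uv.
So vavimir → vavimirir.

vavimirir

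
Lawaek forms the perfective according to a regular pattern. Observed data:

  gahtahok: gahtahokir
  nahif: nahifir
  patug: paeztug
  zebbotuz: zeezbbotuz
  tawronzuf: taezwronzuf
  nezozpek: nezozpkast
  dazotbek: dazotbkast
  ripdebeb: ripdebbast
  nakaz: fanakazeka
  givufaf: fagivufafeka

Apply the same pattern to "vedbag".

nahif and tawronzuf both end in -f yet inflect differently (nahifir, taezwronzuf), so the final letter is not what conditions the rule; the last vowel is.
"vedbag" has last vowel 'a'. The stems whose last vowel is 'a' (nakaz → fanakazeka, givufaf → fagivufafeka) add fa- … -eka around the stem.
The other patterns: stems whose last vowel is 'i' or 'o' add -ir; stems whose last vowel is 'u' insert -ez- after the first vowel; stems whose last vowel is 'e' delete the last vowel and add -ast.
So vedbag → favedbageka.

favedbageka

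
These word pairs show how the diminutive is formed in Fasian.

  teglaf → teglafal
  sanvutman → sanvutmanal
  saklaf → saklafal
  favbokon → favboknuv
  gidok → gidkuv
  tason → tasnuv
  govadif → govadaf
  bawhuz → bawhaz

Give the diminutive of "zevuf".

zevaf

sanvutman and favbokon both end in -n yet inflect differently (sanvutmanal, favboknuv), so the final letter is not what conditions the rule; the last vowel is.
"zevuf" has last vowel 'u'. The one such stem in the data (bawhuz → bawhaz) changes the last vowel to 'a' (as does govadif), so the same rule applies.
The other patterns: stems whose last vowel is 'a' add -al; stems whose last vowel is 'o' delete the last vowel and add -uv.
So zevuf → zevaf.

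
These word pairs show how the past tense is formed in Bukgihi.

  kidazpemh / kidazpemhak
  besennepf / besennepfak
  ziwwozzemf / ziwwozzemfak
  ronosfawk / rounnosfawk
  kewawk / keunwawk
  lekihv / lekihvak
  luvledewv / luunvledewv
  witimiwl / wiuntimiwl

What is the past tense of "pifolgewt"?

piunfolgewt

luvledewv and lekihv both end in -v yet inflect differently (luunvledewv, lekihvak), so the final letter is not what conditions the rule; the second-to-last letter is.
"pifolgewt" has second-to-last letter 'w'. The stems whose second-to-last letter is 'w' (luvledewv → luunvledewv, ronosfawk → rounnosfawk, witimiwl → wiuntimiwl) insert -un- after the first vowel.
The other pattern: stems whose second-to-last letter is 'h', 'm' or 'p' add -ak.
So pifolgewt → piunfolgewt.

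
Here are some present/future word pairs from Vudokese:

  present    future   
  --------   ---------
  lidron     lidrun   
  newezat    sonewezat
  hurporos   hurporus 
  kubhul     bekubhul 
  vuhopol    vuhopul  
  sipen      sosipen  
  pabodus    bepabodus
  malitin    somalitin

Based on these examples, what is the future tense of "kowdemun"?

bekowdemun

kubhul and vuhopol both end in -l yet inflect differently (bekubhul, vuhopul), so the final letter is not what conditions the rule; the last vowel is.
"kowdemun" has last vowel 'u'. The stems whose last vowel is 'u' (kubhul → bekubhul, pabodus → bepabodus) add the prefix be-.
The other patterns: stems whose last vowel is 'o' change the last vowel to 'u'; stems whose last vowel is 'a', 'e' or 'i' add the prefix so-.
So kowdemun → bekowdemun.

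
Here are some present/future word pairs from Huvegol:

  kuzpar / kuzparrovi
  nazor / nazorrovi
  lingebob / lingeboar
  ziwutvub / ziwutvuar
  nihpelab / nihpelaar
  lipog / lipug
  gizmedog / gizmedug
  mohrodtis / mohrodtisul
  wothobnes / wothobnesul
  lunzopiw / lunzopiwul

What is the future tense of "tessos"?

tessosul

"tessos" ends in -s. The stems ending in -s (mohrodtis → mohrodtisul, wothobnes → wothobnesul) add -ul.
So tessos → tessosul.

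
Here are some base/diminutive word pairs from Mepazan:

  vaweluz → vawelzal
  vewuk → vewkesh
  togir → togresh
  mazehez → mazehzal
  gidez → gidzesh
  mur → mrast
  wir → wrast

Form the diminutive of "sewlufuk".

"sewlufuk" has 3 vowels. The stems with 3 vowels (vaweluz → vawelzal, mazehez → mazehzal) delete the last vowel and add -al.
The other patterns: stems with 1 vowel delete the last vowel and add -ast; stems with 2 vowels delete the last vowel and add -esh.
So sewlufuk → sewlufkal.

sewlufkal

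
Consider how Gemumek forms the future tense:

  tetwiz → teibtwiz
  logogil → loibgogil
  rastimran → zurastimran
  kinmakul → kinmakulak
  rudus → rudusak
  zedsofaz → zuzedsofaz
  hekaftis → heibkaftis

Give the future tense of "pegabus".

pegabusak

"pegabus" has last vowel 'u'. The stems whose last vowel is 'u' (kinmakul → kinmakulak, rudus → rudusak) add -ak.
The other patterns: stems whose last vowel is 'a' add the prefix zu-; stems whose last vowel is 'i' insert -ib- after the first vowel.
So pegabus → pegabusak.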